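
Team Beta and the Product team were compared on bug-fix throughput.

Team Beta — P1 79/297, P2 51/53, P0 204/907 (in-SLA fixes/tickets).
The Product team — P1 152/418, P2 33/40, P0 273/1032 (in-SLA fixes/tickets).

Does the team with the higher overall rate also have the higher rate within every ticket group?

No

P1: Team Beta 79/297 = 26.6%, the Product team 152/418 = 36.4% → the Product team
P2: Team Beta 51/53 = 96.2%, the Product team 33/40 = 82.5% → Team Beta
P0: Team Beta 204/907 = 22.5%, the Product team 273/1032 = 26.5% → the Product team
Overall: Team Beta 334/1257 = 26.6%, the Product team 458/1490 = 30.7% → the Product team
Neither sweeps: Team Beta wins 1 of 3 groups, the Product team wins 2. The Product team wins overall but not every group — no Simpson reversal.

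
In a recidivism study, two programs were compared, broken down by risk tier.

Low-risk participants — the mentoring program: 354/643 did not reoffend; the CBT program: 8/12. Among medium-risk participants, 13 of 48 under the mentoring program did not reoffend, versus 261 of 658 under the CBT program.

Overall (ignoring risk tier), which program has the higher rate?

Low-risk: the mentoring program 354/643 = 55.1%, the CBT program 8/12 = 66.7% → the CBT program
Medium-risk: the mentoring program 13/48 = 27.1%, the CBT program 261/658 = 39.7% → the CBT program
Overall: the mentoring program 367/691 = 53.1%, the CBT program 269/670 = 40.1% → the mentoring program
(The CBT program wins every risk group but the mentoring program wins overall — the CBT program's participants skew toward the low-rate medium-risk group.)

the mentoring program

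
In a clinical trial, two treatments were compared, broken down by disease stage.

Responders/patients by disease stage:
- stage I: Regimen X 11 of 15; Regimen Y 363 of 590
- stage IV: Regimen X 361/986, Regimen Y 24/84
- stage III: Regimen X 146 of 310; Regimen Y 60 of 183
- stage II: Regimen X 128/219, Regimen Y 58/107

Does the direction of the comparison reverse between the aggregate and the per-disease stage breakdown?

Yes

Stage I: Regimen X 11/15 = 73.3%, Regimen Y 363/590 = 61.5% → Regimen X
Stage IV: Regimen X 361/986 = 36.6%, Regimen Y 24/84 = 28.6% → Regimen X
Stage III: Regimen X 146/310 = 47.1%, Regimen Y 60/183 = 32.8% → Regimen X
Stage II: Regimen X 128/219 = 58.4%, Regimen Y 58/107 = 54.2% → Regimen X
Overall: Regimen X 646/1530 = 42.2%, Regimen Y 505/964 = 52.4% → Regimen Y
Regimen X wins each disease group but Regimen Y wins overall — the comparison reverses. Regimen X's patients skew toward stage IV, which has a lower base rate.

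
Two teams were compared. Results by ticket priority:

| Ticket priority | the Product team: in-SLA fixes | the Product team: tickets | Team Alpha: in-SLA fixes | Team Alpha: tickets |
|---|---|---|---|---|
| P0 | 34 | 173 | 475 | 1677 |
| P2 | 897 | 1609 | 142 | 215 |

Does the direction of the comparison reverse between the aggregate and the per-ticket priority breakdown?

Yes

P0: the Product team 34/173 = 19.7%, Team Alpha 475/1677 = 28.3% → Team Alpha
P2: the Product team 897/1609 = 55.7%, Team Alpha 142/215 = 66.0% → Team Alpha
Overall: the Product team 931/1782 = 52.2%, Team Alpha 617/1892 = 32.6% → the Product team
Team Alpha wins each ticket group but the Product team wins overall — the comparison reverses. Team Alpha's tickets skew toward P0, which has a lower base rate.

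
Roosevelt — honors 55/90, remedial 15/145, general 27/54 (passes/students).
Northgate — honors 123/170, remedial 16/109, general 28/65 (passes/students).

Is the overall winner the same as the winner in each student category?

Honors: Roosevelt 55/90 = 61.1%, Northgate 123/170 = 72.4% → Northgate
Remedial: Roosevelt 15/145 = 10.3%, Northgate 16/109 = 14.7% → Northgate
General: Roosevelt 27/54 = 50.0%, Northgate 28/65 = 43.1% → Roosevelt
Overall: Roosevelt 97/289 = 33.6%, Northgate 167/344 = 48.5% → Northgate
Neither sweeps: Roosevelt wins 1 of 3 groups, Northgate wins 2. Northgate wins overall but not every group — no Simpson reversal.

No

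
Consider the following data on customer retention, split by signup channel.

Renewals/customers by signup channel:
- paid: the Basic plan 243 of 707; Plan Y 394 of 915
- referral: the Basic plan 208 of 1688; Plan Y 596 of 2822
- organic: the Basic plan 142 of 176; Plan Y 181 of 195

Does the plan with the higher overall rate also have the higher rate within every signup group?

Yes

Paid: the Basic plan 243/707 = 34.4%, Plan Y 394/915 = 43.1% → Plan Y
Referral: the Basic plan 208/1688 = 12.3%, Plan Y 596/2822 = 21.1% → Plan Y
Organic: the Basic plan 142/176 = 80.7%, Plan Y 181/195 = 92.8% → Plan Y
Overall: the Basic plan 593/2571 = 23.1%, Plan Y 1171/3932 = 29.8% → Plan Y
Plan Y wins overall and in every signup group — no reversal.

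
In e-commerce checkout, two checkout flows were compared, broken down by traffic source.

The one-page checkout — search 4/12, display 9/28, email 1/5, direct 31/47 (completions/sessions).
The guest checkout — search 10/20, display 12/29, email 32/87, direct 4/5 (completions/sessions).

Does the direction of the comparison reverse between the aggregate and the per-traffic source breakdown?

Yes

Search: the one-page checkout 4/12 = 33.3%, the guest checkout 10/20 = 50.0% → the guest checkout
Display: the one-page checkout 9/28 = 32.1%, the guest checkout 12/29 = 41.4% → the guest checkout
Email: the one-page checkout 1/5 = 20.0%, the guest checkout 32/87 = 36.8% → the guest checkout
Direct: the one-page checkout 31/47 = 66.0%, the guest checkout 4/5 = 80.0% → the guest checkout
Overall: the one-page checkout 45/92 = 48.9%, the guest checkout 58/141 = 41.1% → the one-page checkout
The guest checkout wins each traffic group but the one-page checkout wins overall — the comparison reverses. The guest checkout's sessions skew toward email, which has a lower base rate.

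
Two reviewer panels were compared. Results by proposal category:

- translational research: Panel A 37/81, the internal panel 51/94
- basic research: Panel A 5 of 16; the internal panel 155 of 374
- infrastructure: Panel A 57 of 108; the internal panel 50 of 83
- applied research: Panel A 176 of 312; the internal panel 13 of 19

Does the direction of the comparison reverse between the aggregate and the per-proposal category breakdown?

Translational research: Panel A 37/81 = 45.7%, the internal panel 51/94 = 54.3% → the internal panel
Basic research: Panel A 5/16 = 31.2%, the internal panel 155/374 = 41.4% → the internal panel
Infrastructure: Panel A 57/108 = 52.8%, the internal panel 50/83 = 60.2% → the internal panel
Applied research: Panel A 176/312 = 56.4%, the internal panel 13/19 = 68.4% → the internal panel
Overall: Panel A 275/517 = 53.2%, the internal panel 269/570 = 47.2% → Panel A
The internal panel wins each proposal group but Panel A wins overall — the comparison reverses. The internal panel's proposals skew toward basic research, which has a lower base rate.

Yes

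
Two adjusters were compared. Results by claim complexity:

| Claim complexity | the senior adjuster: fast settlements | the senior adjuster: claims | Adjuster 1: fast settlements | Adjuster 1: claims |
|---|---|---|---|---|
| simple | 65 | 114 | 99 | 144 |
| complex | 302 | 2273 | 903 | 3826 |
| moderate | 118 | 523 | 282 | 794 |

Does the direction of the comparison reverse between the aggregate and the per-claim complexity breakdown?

Simple: the senior adjuster 65/114 = 57.0%, Adjuster 1 99/144 = 68.8% → Adjuster 1
Complex: the senior adjuster 302/2273 = 13.3%, Adjuster 1 903/3826 = 23.6% → Adjuster 1
Moderate: the senior adjuster 118/523 = 22.6%, Adjuster 1 282/794 = 35.5% → Adjuster 1
Overall: the senior adjuster 485/2910 = 16.7%, Adjuster 1 1284/4764 = 27.0% → Adjuster 1
Adjuster 1 wins overall and in every claim group — no reversal.

No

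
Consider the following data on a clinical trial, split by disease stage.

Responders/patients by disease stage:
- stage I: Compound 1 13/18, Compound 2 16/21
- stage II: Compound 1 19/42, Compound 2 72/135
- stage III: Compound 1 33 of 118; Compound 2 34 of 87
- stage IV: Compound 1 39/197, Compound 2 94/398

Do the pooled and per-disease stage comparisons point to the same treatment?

Yes

Stage I: Compound 1 13/18 = 72.2%, Compound 2 16/21 = 76.2% → Compound 2
Stage II: Compound 1 19/42 = 45.2%, Compound 2 72/135 = 53.3% → Compound 2
Stage III: Compound 1 33/118 = 28.0%, Compound 2 34/87 = 39.1% → Compound 2
Stage IV: Compound 1 39/197 = 19.8%, Compound 2 94/398 = 23.6% → Compound 2
Overall: Compound 1 104/375 = 27.7%, Compound 2 216/641 = 33.7% → Compound 2
Compound 2 wins overall and in every disease group — no reversal.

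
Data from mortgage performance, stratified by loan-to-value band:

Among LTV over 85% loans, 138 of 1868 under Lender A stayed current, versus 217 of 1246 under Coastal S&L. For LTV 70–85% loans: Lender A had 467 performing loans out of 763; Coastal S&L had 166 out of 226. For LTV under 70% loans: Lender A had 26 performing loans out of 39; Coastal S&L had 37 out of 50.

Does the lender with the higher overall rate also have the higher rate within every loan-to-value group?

Yes

LTV over 85%: Lender A 138/1868 = 7.4%, Coastal S&L 217/1246 = 17.4% → Coastal S&L
LTV 70–85%: Lender A 467/763 = 61.2%, Coastal S&L 166/226 = 73.5% → Coastal S&L
LTV under 70%: Lender A 26/39 = 66.7%, Coastal S&L 37/50 = 74.0% → Coastal S&L
Overall: Lender A 631/2670 = 23.6%, Coastal S&L 420/1522 = 27.6% → Coastal S&L
Coastal S&L wins overall and in every loan-to-value group — no reversal.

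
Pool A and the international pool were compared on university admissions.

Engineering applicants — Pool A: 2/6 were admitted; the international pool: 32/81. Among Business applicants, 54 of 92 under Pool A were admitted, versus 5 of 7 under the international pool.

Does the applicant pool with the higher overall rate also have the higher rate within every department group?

No

Engineering: Pool A 2/6 = 33.3%, the international pool 32/81 = 39.5% → the international pool
Business: Pool A 54/92 = 58.7%, the international pool 5/7 = 71.4% → the international pool
Overall: Pool A 56/98 = 57.1%, the international pool 37/88 = 42.0% → Pool A
The international pool wins each department group but Pool A wins overall — the comparison reverses. The international pool's applicants skew toward Engineering, which has a lower base rate.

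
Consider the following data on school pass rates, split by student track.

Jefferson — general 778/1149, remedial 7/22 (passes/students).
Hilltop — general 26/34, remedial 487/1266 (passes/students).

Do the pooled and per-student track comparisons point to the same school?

No

General: Jefferson 778/1149 = 67.7%, Hilltop 26/34 = 76.5% → Hilltop
Remedial: Jefferson 7/22 = 31.8%, Hilltop 487/1266 = 38.5% → Hilltop
Overall: Jefferson 785/1171 = 67.0%, Hilltop 513/1300 = 39.5% → Jefferson
Hilltop wins each student group but Jefferson wins overall — the comparison reverses. Hilltop's students skew toward remedial, which has a lower base rate.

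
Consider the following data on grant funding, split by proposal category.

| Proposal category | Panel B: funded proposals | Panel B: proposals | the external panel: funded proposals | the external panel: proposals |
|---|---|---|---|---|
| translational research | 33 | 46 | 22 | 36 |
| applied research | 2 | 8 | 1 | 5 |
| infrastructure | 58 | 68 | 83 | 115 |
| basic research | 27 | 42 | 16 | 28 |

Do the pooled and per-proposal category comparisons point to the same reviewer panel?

Yes

Translational research: Panel B 33/46 = 71.7%, the external panel 22/36 = 61.1% → Panel B
Applied research: Panel B 2/8 = 25.0%, the external panel 1/5 = 20.0% → Panel B
Infrastructure: Panel B 58/68 = 85.3%, the external panel 83/115 = 72.2% → Panel B
Basic research: Panel B 27/42 = 64.3%, the external panel 16/28 = 57.1% → Panel B
Overall: Panel B 120/164 = 73.2%, the external panel 122/184 = 66.3% → Panel B
Panel B wins overall and in every proposal group — no reversal.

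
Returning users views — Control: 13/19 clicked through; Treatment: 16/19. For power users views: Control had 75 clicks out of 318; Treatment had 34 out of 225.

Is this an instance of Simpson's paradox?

No

Returning users: Control 13/19 = 68.4%, Treatment 16/19 = 84.2% → Treatment
Power users: Control 75/318 = 23.6%, Treatment 34/225 = 15.1% → Control
Overall: Control 88/337 = 26.1%, Treatment 50/244 = 20.5% → Control
Neither sweeps: Control wins 1 of 2 groups, Treatment wins 1. Control wins overall but not every group — no Simpson reversal.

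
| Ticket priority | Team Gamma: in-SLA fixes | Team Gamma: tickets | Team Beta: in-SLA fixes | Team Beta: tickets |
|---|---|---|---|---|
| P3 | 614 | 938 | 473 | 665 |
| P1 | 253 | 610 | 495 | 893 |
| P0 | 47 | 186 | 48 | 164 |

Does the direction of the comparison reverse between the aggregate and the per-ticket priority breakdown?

P3: Team Gamma 614/938 = 65.5%, Team Beta 473/665 = 71.1% → Team Beta
P1: Team Gamma 253/610 = 41.5%, Team Beta 495/893 = 55.4% → Team Beta
P0: Team Gamma 47/186 = 25.3%, Team Beta 48/164 = 29.3% → Team Beta
Overall: Team Gamma 914/1734 = 52.7%, Team Beta 1016/1722 = 59.0% → Team Beta
Team Beta wins overall and in every ticket group — no reversal.

No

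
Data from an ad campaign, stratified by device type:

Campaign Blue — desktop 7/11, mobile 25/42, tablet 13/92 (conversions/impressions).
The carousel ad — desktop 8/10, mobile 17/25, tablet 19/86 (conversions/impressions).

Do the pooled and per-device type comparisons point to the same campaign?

Desktop: Campaign Blue 7/11 = 63.6%, the carousel ad 8/10 = 80.0% → the carousel ad
Mobile: Campaign Blue 25/42 = 59.5%, the carousel ad 17/25 = 68.0% → the carousel ad
Tablet: Campaign Blue 13/92 = 14.1%, the carousel ad 19/86 = 22.1% → the carousel ad
Overall: Campaign Blue 45/145 = 31.0%, the carousel ad 44/121 = 36.4% → the carousel ad
The carousel ad wins overall and in every device group — no reversal.

Yes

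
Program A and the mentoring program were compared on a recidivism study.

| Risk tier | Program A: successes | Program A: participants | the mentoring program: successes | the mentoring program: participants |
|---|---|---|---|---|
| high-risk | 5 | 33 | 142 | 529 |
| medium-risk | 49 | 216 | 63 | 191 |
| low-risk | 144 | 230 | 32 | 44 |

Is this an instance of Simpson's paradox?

High-risk: Program A 5/33 = 15.2%, the mentoring program 142/529 = 26.8% → the mentoring program
Medium-risk: Program A 49/216 = 22.7%, the mentoring program 63/191 = 33.0% → the mentoring program
Low-risk: Program A 144/230 = 62.6%, the mentoring program 32/44 = 72.7% → the mentoring program
Overall: Program A 198/479 = 41.3%, the mentoring program 237/764 = 31.0% → Program A
The mentoring program wins each risk group but Program A wins overall — the comparison reverses. The mentoring program's participants skew toward high-risk, which has a lower base rate.

Yes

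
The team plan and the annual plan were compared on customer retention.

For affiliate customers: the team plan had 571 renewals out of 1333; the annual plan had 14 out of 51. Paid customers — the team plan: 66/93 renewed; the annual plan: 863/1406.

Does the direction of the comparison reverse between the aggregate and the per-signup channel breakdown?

Affiliate: the team plan 571/1333 = 42.8%, the annual plan 14/51 = 27.5% → the team plan
Paid: the team plan 66/93 = 71.0%, the annual plan 863/1406 = 61.4% → the team plan
Overall: the team plan 637/1426 = 44.7%, the annual plan 877/1457 = 60.2% → the annual plan
The team plan wins each signup group but the annual plan wins overall — the comparison reverses. The team plan's customers skew toward affiliate, which has a lower base rate.

Yes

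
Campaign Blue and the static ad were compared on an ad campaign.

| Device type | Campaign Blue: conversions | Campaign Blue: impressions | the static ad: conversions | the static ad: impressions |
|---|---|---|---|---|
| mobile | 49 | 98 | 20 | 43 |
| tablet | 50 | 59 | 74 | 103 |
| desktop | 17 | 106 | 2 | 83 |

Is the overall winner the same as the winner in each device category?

Mobile: Campaign Blue 49/98 = 50.0%, the static ad 20/43 = 46.5% → Campaign Blue
Tablet: Campaign Blue 50/59 = 84.7%, the static ad 74/103 = 71.8% → Campaign Blue
Desktop: Campaign Blue 17/106 = 16.0%, the static ad 2/83 = 2.4% → Campaign Blue
Overall: Campaign Blue 116/263 = 44.1%, the static ad 96/229 = 41.9% → Campaign Blue
Campaign Blue wins overall and in every device group — no reversal.

Yes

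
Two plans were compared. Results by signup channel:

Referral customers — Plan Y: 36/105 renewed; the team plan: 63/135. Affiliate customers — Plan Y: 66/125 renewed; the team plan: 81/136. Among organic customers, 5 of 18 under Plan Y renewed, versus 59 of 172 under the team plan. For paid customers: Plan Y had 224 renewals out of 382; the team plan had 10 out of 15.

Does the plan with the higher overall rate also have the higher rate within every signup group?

No

Referral: Plan Y 36/105 = 34.3%, the team plan 63/135 = 46.7% → the team plan
Affiliate: Plan Y 66/125 = 52.8%, the team plan 81/136 = 59.6% → the team plan
Organic: Plan Y 5/18 = 27.8%, the team plan 59/172 = 34.3% → the team plan
Paid: Plan Y 224/382 = 58.6%, the team plan 10/15 = 66.7% → the team plan
Overall: Plan Y 331/630 = 52.5%, the team plan 213/458 = 46.5% → Plan Y
The team plan wins each signup group but Plan Y wins overall — the comparison reverses. The team plan's customers skew toward organic, which has a lower base rate.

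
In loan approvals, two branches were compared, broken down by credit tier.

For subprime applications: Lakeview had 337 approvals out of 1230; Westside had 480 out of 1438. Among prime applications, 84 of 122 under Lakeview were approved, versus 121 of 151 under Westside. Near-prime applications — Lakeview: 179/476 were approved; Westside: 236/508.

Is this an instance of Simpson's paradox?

Subprime: Lakeview 337/1230 = 27.4%, Westside 480/1438 = 33.4% → Westside
Prime: Lakeview 84/122 = 68.9%, Westside 121/151 = 80.1% → Westside
Near-prime: Lakeview 179/476 = 37.6%, Westside 236/508 = 46.5% → Westside
Overall: Lakeview 600/1828 = 32.8%, Westside 837/2097 = 39.9% → Westside
Westside wins overall and in every credit group — no reversal.

No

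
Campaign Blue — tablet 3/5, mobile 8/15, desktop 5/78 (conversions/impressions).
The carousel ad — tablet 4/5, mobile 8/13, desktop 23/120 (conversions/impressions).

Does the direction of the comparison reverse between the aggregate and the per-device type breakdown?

Tablet: Campaign Blue 3/5 = 60.0%, the carousel ad 4/5 = 80.0% → the carousel ad
Mobile: Campaign Blue 8/15 = 53.3%, the carousel ad 8/13 = 61.5% → the carousel ad
Desktop: Campaign Blue 5/78 = 6.4%, the carousel ad 23/120 = 19.2% → the carousel ad
Overall: Campaign Blue 16/98 = 16.3%, the carousel ad 35/138 = 25.4% → the carousel ad
The carousel ad wins overall and in every device group — no reversal.

No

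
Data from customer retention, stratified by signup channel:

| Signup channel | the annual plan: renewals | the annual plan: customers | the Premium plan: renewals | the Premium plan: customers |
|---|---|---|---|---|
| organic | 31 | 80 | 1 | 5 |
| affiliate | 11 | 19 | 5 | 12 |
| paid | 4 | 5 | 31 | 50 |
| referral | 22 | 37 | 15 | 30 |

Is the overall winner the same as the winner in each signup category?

Organic: the annual plan 31/80 = 38.8%, the Premium plan 1/5 = 20.0% → the annual plan
Affiliate: the annual plan 11/19 = 57.9%, the Premium plan 5/12 = 41.7% → the annual plan
Paid: the annual plan 4/5 = 80.0%, the Premium plan 31/50 = 62.0% → the annual plan
Referral: the annual plan 22/37 = 59.5%, the Premium plan 15/30 = 50.0% → the annual plan
Overall: the annual plan 68/141 = 48.2%, the Premium plan 52/97 = 53.6% → the Premium plan
The annual plan wins each signup group but the Premium plan wins overall — the comparison reverses. The annual plan's customers skew toward organic, which has a lower base rate.

No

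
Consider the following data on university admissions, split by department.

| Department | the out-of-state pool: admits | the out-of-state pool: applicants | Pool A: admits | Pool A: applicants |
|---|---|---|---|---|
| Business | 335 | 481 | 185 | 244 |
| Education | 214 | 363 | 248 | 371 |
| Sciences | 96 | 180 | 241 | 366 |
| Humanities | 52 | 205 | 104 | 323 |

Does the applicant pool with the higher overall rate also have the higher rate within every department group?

Yes

Business: the out-of-state pool 335/481 = 69.6%, Pool A 185/244 = 75.8% → Pool A
Education: the out-of-state pool 214/363 = 59.0%, Pool A 248/371 = 66.8% → Pool A
Sciences: the out-of-state pool 96/180 = 53.3%, Pool A 241/366 = 65.8% → Pool A
Humanities: the out-of-state pool 52/205 = 25.4%, Pool A 104/323 = 32.2% → Pool A
Overall: the out-of-state pool 697/1229 = 56.7%, Pool A 778/1304 = 59.7% → Pool A
Pool A wins overall and in every department group — no reversal.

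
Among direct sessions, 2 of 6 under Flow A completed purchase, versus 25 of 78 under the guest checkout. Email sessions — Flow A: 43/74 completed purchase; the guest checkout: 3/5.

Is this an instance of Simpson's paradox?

No

Direct: Flow A 2/6 = 33.3%, the guest checkout 25/78 = 32.1% → Flow A
Email: Flow A 43/74 = 58.1%, the guest checkout 3/5 = 60.0% → the guest checkout
Overall: Flow A 45/80 = 56.2%, the guest checkout 28/83 = 33.7% → Flow A
Neither sweeps: Flow A wins 1 of 2 groups, the guest checkout wins 1. Flow A wins overall but not every group — no Simpson reversal.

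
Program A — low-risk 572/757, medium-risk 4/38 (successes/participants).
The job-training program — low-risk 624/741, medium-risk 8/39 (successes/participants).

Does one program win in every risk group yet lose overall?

Low-risk: Program A 572/757 = 75.6%, the job-training program 624/741 = 84.2% → the job-training program
Medium-risk: Program A 4/38 = 10.5%, the job-training program 8/39 = 20.5% → the job-training program
Overall: Program A 576/795 = 72.5%, the job-training program 632/780 = 81.0% → the job-training program
The job-training program wins overall and in every risk group — no reversal.

No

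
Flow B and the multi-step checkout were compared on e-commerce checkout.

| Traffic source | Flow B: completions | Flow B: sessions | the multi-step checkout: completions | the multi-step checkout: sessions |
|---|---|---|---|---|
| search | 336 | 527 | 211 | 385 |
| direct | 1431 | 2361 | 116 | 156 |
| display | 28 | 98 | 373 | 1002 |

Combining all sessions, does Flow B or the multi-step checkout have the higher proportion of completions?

Search: Flow B 336/527 = 63.8%, the multi-step checkout 211/385 = 54.8% → Flow B
Direct: Flow B 1431/2361 = 60.6%, the multi-step checkout 116/156 = 74.4% → the multi-step checkout
Display: Flow B 28/98 = 28.6%, the multi-step checkout 373/1002 = 37.2% → the multi-step checkout
Overall: Flow B 1795/2986 = 60.1%, the multi-step checkout 700/1543 = 45.4% → Flow B
(Neither sweeps every traffic group, but Flow B has the higher pooled rate.)

Flow B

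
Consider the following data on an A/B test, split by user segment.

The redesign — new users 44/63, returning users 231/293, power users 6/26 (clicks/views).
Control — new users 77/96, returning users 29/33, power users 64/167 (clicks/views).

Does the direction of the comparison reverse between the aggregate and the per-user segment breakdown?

Yes

New users: the redesign 44/63 = 69.8%, Control 77/96 = 80.2% → Control
Returning users: the redesign 231/293 = 78.8%, Control 29/33 = 87.9% → Control
Power users: the redesign 6/26 = 23.1%, Control 64/167 = 38.3% → Control
Overall: the redesign 281/382 = 73.6%, Control 170/296 = 57.4% → the redesign
Control wins each user group but the redesign wins overall — the comparison reverses. Control's views skew toward power users, which has a lower base rate.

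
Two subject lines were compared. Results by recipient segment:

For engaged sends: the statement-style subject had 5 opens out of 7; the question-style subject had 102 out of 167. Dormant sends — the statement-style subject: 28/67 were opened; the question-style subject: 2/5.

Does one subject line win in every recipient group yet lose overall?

Engaged: the statement-style subject 5/7 = 71.4%, the question-style subject 102/167 = 61.1% → the statement-style subject
Dormant: the statement-style subject 28/67 = 41.8%, the question-style subject 2/5 = 40.0% → the statement-style subject
Overall: the statement-style subject 33/74 = 44.6%, the question-style subject 104/172 = 60.5% → the question-style subject
The statement-style subject wins each recipient group but the question-style subject wins overall — the comparison reverses. The statement-style subject's sends skew toward dormant, which has a lower base rate.

Yes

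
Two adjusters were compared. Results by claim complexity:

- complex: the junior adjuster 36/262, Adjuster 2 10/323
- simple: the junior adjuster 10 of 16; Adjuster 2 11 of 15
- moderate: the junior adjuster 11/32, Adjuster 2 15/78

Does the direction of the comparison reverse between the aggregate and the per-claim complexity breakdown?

Complex: the junior adjuster 36/262 = 13.7%, Adjuster 2 10/323 = 3.1% → the junior adjuster
Simple: the junior adjuster 10/16 = 62.5%, Adjuster 2 11/15 = 73.3% → Adjuster 2
Moderate: the junior adjuster 11/32 = 34.4%, Adjuster 2 15/78 = 19.2% → the junior adjuster
Overall: the junior adjuster 57/310 = 18.4%, Adjuster 2 36/416 = 8.7% → the junior adjuster
Neither sweeps: the junior adjuster wins 2 of 3 groups, Adjuster 2 wins 1. The junior adjuster wins overall but not every group — no Simpson reversal.

No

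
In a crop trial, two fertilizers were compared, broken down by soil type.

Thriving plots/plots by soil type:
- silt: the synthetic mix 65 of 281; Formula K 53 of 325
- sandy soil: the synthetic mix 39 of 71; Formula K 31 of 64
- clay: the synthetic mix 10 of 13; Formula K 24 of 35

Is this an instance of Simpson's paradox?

Silt: the synthetic mix 65/281 = 23.1%, Formula K 53/325 = 16.3% → the synthetic mix
Sandy soil: the synthetic mix 39/71 = 54.9%, Formula K 31/64 = 48.4% → the synthetic mix
Clay: the synthetic mix 10/13 = 76.9%, Formula K 24/35 = 68.6% → the synthetic mix
Overall: the synthetic mix 114/365 = 31.2%, Formula K 108/424 = 25.5% → the synthetic mix
The synthetic mix wins overall and in every soil group — no reversal.

No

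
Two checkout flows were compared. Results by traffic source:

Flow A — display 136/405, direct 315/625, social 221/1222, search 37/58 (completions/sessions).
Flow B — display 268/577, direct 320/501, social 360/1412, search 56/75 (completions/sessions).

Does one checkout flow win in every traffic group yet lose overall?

Display: Flow A 136/405 = 33.6%, Flow B 268/577 = 46.4% → Flow B
Direct: Flow A 315/625 = 50.4%, Flow B 320/501 = 63.9% → Flow B
Social: Flow A 221/1222 = 18.1%, Flow B 360/1412 = 25.5% → Flow B
Search: Flow A 37/58 = 63.8%, Flow B 56/75 = 74.7% → Flow B
Overall: Flow A 709/2310 = 30.7%, Flow B 1004/2565 = 39.1% → Flow B
Flow B wins overall and in every traffic group — no reversal.

No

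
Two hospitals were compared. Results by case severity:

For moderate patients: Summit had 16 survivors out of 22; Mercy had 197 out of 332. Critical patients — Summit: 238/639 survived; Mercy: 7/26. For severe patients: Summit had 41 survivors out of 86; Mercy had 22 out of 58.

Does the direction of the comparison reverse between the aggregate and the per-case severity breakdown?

Moderate: Summit 16/22 = 72.7%, Mercy 197/332 = 59.3% → Summit
Critical: Summit 238/639 = 37.2%, Mercy 7/26 = 26.9% → Summit
Severe: Summit 41/86 = 47.7%, Mercy 22/58 = 37.9% → Summit
Overall: Summit 295/747 = 39.5%, Mercy 226/416 = 54.3% → Mercy
Summit wins each case group but Mercy wins overall — the comparison reverses. Summit's patients skew toward critical, which has a lower base rate.

Yes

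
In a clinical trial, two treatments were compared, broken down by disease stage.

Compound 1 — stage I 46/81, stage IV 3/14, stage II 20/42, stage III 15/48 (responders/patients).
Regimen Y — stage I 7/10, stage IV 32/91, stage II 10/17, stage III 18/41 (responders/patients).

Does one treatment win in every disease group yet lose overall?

Stage I: Compound 1 46/81 = 56.8%, Regimen Y 7/10 = 70.0% → Regimen Y
Stage IV: Compound 1 3/14 = 21.4%, Regimen Y 32/91 = 35.2% → Regimen Y
Stage II: Compound 1 20/42 = 47.6%, Regimen Y 10/17 = 58.8% → Regimen Y
Stage III: Compound 1 15/48 = 31.2%, Regimen Y 18/41 = 43.9% → Regimen Y
Overall: Compound 1 84/185 = 45.4%, Regimen Y 67/159 = 42.1% → Compound 1
Regimen Y wins each disease group but Compound 1 wins overall — the comparison reverses. Regimen Y's patients skew toward stage IV, which has a lower base rate.

Yes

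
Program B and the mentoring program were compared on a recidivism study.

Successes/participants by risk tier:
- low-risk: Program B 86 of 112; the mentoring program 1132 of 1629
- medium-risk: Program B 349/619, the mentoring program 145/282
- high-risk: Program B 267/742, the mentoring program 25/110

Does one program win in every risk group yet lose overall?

Low-risk: Program B 86/112 = 76.8%, the mentoring program 1132/1629 = 69.5% → Program B
Medium-risk: Program B 349/619 = 56.4%, the mentoring program 145/282 = 51.4% → Program B
High-risk: Program B 267/742 = 36.0%, the mentoring program 25/110 = 22.7% → Program B
Overall: Program B 702/1473 = 47.7%, the mentoring program 1302/2021 = 64.4% → the mentoring program
Program B wins each risk group but the mentoring program wins overall — the comparison reverses. Program B's participants skew toward high-risk, which has a lower base rate.

Yes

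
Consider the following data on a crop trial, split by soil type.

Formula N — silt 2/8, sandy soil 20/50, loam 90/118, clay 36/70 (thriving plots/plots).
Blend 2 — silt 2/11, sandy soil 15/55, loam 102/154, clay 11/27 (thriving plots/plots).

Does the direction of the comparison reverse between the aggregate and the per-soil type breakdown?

No

Silt: Formula N 2/8 = 25.0%, Blend 2 2/11 = 18.2% → Formula N
Sandy soil: Formula N 20/50 = 40.0%, Blend 2 15/55 = 27.3% → Formula N
Loam: Formula N 90/118 = 76.3%, Blend 2 102/154 = 66.2% → Formula N
Clay: Formula N 36/70 = 51.4%, Blend 2 11/27 = 40.7% → Formula N
Overall: Formula N 148/246 = 60.2%, Blend 2 130/247 = 52.6% → Formula N
Formula N wins overall and in every soil group — no reversal.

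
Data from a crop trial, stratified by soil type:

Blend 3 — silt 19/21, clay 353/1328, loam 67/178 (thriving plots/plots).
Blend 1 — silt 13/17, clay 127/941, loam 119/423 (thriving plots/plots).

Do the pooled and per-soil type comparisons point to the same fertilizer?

Silt: Blend 3 19/21 = 90.5%, Blend 1 13/17 = 76.5% → Blend 3
Clay: Blend 3 353/1328 = 26.6%, Blend 1 127/941 = 13.5% → Blend 3
Loam: Blend 3 67/178 = 37.6%, Blend 1 119/423 = 28.1% → Blend 3
Overall: Blend 3 439/1527 = 28.7%, Blend 1 259/1381 = 18.8% → Blend 3
Blend 3 wins overall and in every soil group — no reversal.

Yes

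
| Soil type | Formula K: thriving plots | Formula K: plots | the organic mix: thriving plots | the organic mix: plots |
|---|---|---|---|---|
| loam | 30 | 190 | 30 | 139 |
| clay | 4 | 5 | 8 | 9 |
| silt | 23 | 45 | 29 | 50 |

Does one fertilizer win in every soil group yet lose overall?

No

Loam: Formula K 30/190 = 15.8%, the organic mix 30/139 = 21.6% → the organic mix
Clay: Formula K 4/5 = 80.0%, the organic mix 8/9 = 88.9% → the organic mix
Silt: Formula K 23/45 = 51.1%, the organic mix 29/50 = 58.0% → the organic mix
Overall: Formula K 57/240 = 23.8%, the organic mix 67/198 = 33.8% → the organic mix
The organic mix wins overall and in every soil group — no reversal.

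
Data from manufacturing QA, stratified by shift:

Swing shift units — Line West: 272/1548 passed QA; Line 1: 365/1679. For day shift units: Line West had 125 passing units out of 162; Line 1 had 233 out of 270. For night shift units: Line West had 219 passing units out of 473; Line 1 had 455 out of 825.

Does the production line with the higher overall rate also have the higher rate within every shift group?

Yes

Swing shift: Line West 272/1548 = 17.6%, Line 1 365/1679 = 21.7% → Line 1
Day shift: Line West 125/162 = 77.2%, Line 1 233/270 = 86.3% → Line 1
Night shift: Line West 219/473 = 46.3%, Line 1 455/825 = 55.2% → Line 1
Overall: Line West 616/2183 = 28.2%, Line 1 1053/2774 = 38.0% → Line 1
Line 1 wins overall and in every shift group — no reversal.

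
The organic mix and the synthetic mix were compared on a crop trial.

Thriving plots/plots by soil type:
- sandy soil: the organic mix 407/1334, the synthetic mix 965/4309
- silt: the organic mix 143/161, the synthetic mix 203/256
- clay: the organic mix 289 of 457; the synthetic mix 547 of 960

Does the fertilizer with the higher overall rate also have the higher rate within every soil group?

Sandy soil: the organic mix 407/1334 = 30.5%, the synthetic mix 965/4309 = 22.4% → the organic mix
Silt: the organic mix 143/161 = 88.8%, the synthetic mix 203/256 = 79.3% → the organic mix
Clay: the organic mix 289/457 = 63.2%, the synthetic mix 547/960 = 57.0% → the organic mix
Overall: the organic mix 839/1952 = 43.0%, the synthetic mix 1715/5525 = 31.0% → the organic mix
The organic mix wins overall and in every soil group — no reversal.

Yes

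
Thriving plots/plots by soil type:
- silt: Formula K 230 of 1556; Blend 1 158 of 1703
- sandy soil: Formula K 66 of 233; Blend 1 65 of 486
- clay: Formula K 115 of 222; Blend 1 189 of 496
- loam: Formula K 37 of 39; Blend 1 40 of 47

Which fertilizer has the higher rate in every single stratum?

Silt: Formula K 230/1556 = 14.8%, Blend 1 158/1703 = 9.3% → Formula K
Sandy soil: Formula K 66/233 = 28.3%, Blend 1 65/486 = 13.4% → Formula K
Clay: Formula K 115/222 = 51.8%, Blend 1 189/496 = 38.1% → Formula K
Loam: Formula K 37/39 = 94.9%, Blend 1 40/47 = 85.1% → Formula K
Formula K has the higher rate in all 4 groups.

Formula K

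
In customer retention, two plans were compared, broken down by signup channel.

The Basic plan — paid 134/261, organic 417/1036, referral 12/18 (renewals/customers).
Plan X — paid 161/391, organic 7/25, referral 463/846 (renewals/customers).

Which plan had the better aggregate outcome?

Paid: the Basic plan 134/261 = 51.3%, Plan X 161/391 = 41.2% → the Basic plan
Organic: the Basic plan 417/1036 = 40.3%, Plan X 7/25 = 28.0% → the Basic plan
Referral: the Basic plan 12/18 = 66.7%, Plan X 463/846 = 54.7% → the Basic plan
Overall: the Basic plan 563/1315 = 42.8%, Plan X 631/1262 = 50.0% → Plan X
(The Basic plan wins every signup group but Plan X wins overall — the Basic plan's customers skew toward the low-rate organic group.)

Plan X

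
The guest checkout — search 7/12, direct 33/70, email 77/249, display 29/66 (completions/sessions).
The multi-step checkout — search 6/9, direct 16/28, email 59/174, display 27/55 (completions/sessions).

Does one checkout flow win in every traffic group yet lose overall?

Search: the guest checkout 7/12 = 58.3%, the multi-step checkout 6/9 = 66.7% → the multi-step checkout
Direct: the guest checkout 33/70 = 47.1%, the multi-step checkout 16/28 = 57.1% → the multi-step checkout
Email: the guest checkout 77/249 = 30.9%, the multi-step checkout 59/174 = 33.9% → the multi-step checkout
Display: the guest checkout 29/66 = 43.9%, the multi-step checkout 27/55 = 49.1% → the multi-step checkout
Overall: the guest checkout 146/397 = 36.8%, the multi-step checkout 108/266 = 40.6% → the multi-step checkout
The multi-step checkout wins overall and in every traffic group — no reversal.

No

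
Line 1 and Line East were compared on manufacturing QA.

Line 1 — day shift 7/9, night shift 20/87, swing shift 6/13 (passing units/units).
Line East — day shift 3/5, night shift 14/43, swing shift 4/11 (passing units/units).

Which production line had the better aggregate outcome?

Line East

Day shift: Line 1 7/9 = 77.8%, Line East 3/5 = 60.0% → Line 1
Night shift: Line 1 20/87 = 23.0%, Line East 14/43 = 32.6% → Line East
Swing shift: Line 1 6/13 = 46.2%, Line East 4/11 = 36.4% → Line 1
Overall: Line 1 33/109 = 30.3%, Line East 21/59 = 35.6% → Line East
(Neither sweeps every shift group, but Line East has the higher pooled rate.)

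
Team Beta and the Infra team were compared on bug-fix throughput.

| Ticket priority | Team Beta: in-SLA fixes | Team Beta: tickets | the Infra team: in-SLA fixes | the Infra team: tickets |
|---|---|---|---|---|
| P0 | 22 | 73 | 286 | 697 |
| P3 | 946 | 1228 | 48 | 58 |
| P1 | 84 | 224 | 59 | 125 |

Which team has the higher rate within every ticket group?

the Infra team

P0: Team Beta 22/73 = 30.1%, the Infra team 286/697 = 41.0% → the Infra team
P3: Team Beta 946/1228 = 77.0%, the Infra team 48/58 = 82.8% → the Infra team
P1: Team Beta 84/224 = 37.5%, the Infra team 59/125 = 47.2% → the Infra team
The Infra team has the higher rate in all 3 groups.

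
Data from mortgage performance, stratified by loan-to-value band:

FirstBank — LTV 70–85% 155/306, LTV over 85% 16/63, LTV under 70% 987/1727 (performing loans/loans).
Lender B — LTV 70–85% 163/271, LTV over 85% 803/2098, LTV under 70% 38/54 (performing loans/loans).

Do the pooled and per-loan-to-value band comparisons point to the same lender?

LTV 70–85%: FirstBank 155/306 = 50.7%, Lender B 163/271 = 60.1% → Lender B
LTV over 85%: FirstBank 16/63 = 25.4%, Lender B 803/2098 = 38.3% → Lender B
LTV under 70%: FirstBank 987/1727 = 57.2%, Lender B 38/54 = 70.4% → Lender B
Overall: FirstBank 1158/2096 = 55.2%, Lender B 1004/2423 = 41.4% → FirstBank
Lender B wins each loan-to-value group but FirstBank wins overall — the comparison reverses. Lender B's loans skew toward LTV over 85%, which has a lower base rate.

No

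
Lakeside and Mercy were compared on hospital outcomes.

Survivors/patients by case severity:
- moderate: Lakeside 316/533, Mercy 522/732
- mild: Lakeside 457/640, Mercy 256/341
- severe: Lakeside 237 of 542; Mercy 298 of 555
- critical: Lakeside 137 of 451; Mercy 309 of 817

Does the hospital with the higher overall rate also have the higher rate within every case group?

Yes

Moderate: Lakeside 316/533 = 59.3%, Mercy 522/732 = 71.3% → Mercy
Mild: Lakeside 457/640 = 71.4%, Mercy 256/341 = 75.1% → Mercy
Severe: Lakeside 237/542 = 43.7%, Mercy 298/555 = 53.7% → Mercy
Critical: Lakeside 137/451 = 30.4%, Mercy 309/817 = 37.8% → Mercy
Overall: Lakeside 1147/2166 = 53.0%, Mercy 1385/2445 = 56.6% → Mercy
Mercy wins overall and in every case group — no reversal.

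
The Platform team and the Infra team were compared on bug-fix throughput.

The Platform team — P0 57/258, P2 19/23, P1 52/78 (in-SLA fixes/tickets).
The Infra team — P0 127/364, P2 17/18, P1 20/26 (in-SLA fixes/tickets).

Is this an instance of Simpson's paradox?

No

P0: the Platform team 57/258 = 22.1%, the Infra team 127/364 = 34.9% → the Infra team
P2: the Platform team 19/23 = 82.6%, the Infra team 17/18 = 94.4% → the Infra team
P1: the Platform team 52/78 = 66.7%, the Infra team 20/26 = 76.9% → the Infra team
Overall: the Platform team 128/359 = 35.7%, the Infra team 164/408 = 40.2% → the Infra team
The Infra team wins overall and in every ticket group — no reversal.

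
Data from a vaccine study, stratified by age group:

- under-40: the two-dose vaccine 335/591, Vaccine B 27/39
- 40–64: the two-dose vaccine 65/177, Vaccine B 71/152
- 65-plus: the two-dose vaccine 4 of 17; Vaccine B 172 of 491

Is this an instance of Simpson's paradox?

Yes

Under-40: the two-dose vaccine 335/591 = 56.7%, Vaccine B 27/39 = 69.2% → Vaccine B
40–64: the two-dose vaccine 65/177 = 36.7%, Vaccine B 71/152 = 46.7% → Vaccine B
65-plus: the two-dose vaccine 4/17 = 23.5%, Vaccine B 172/491 = 35.0% → Vaccine B
Overall: the two-dose vaccine 404/785 = 51.5%, Vaccine B 270/682 = 39.6% → the two-dose vaccine
Vaccine B wins each age group but the two-dose vaccine wins overall — the comparison reverses. Vaccine B's recipients skew toward 65-plus, which has a lower base rate.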